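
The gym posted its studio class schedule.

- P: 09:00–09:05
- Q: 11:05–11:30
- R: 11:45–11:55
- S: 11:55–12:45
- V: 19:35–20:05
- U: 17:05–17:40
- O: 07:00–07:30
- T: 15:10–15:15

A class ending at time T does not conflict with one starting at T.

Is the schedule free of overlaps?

Yes

Check each pair: they overlap iff neither finishes before the other starts.
Sorted by start: O, P, Q, R, S, T, U, V.
P starts after O ends — done with O.
Q starts after P ends — done with P.
R starts after Q ends — done with Q.
S starts exactly when R ends (back-to-back, no overlap) — done with R.
T starts after S ends — done with S.
U starts after T ends — done with T.
V starts after U ends.
Every pair is clear; the schedule has no overlaps.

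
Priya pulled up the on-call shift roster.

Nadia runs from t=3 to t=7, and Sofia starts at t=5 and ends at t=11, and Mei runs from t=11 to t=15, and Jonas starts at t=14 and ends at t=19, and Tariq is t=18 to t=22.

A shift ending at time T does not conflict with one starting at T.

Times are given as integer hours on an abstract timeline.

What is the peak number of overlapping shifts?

2

Sort all start/end points and keep a running count:
t=3 start Nadia → 1
t=5 start Sofia → 2
t=7 end Nadia → 1
t=11 end Sofia → 0
t=11 start Mei → 1
t=14 start Jonas → 2
t=15 end Mei → 1
t=18 start Tariq → 2
t=19 end Jonas → 1
t=22 end Tariq → 0
Peak is 2, at t=5 (Nadia, Sofia).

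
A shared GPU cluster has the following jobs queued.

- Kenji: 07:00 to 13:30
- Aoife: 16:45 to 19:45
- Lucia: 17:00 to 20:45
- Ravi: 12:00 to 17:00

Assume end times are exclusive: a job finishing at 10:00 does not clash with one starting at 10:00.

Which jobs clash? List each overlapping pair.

Aoife & Lucia, Aoife & Ravi, Kenji & Ravi

Sorted by start: Kenji, Ravi, Aoife, Lucia.
Ravi starts before Kenji ends → Kenji and Ravi overlap.
Aoife starts after Kenji ends; Kenji is clear from here.
Aoife starts before Ravi ends → Ravi and Aoife overlap.
Lucia starts exactly when Ravi ends (back-to-back, no overlap).
Lucia starts before Aoife ends → Aoife and Lucia overlap.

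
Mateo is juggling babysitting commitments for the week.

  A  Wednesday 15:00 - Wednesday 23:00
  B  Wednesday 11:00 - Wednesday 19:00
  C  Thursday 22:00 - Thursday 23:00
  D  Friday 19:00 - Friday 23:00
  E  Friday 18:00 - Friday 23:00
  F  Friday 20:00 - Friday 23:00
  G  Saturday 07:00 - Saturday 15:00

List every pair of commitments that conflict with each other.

Sorted by start: B, A, C, E, D, F, G.
A starts before B ends → B and A overlap.
C starts after B ends, so nothing later overlaps B either.
C starts after A ends, so nothing later overlaps A either.
E starts after C ends, so nothing later overlaps C either.
D starts before E ends → E and D overlap.
F starts before E ends → E and F overlap.
G starts after E ends.
F starts before D ends → D and F overlap.
G starts after D ends.
G starts after F ends.

A & B, D & E, D & F, E & F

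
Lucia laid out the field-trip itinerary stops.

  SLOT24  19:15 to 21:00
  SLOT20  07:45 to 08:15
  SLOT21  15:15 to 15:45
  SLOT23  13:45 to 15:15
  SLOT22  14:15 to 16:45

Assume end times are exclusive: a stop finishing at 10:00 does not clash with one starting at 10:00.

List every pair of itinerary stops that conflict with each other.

Check each pair: they overlap iff neither finishes before the other starts.
Sorted by start: SLOT20, SLOT23, SLOT22, SLOT21, SLOT24.
SLOT23 starts after SLOT20 ends; SLOT20 is clear from here.
SLOT22 starts before SLOT23 ends → SLOT23 and SLOT22 overlap.
SLOT21 starts exactly when SLOT23 ends (back-to-back, no overlap); SLOT23 is clear from here.
SLOT21 starts before SLOT22 ends → SLOT22 and SLOT21 overlap.
SLOT24 starts after SLOT22 ends.
SLOT24 starts after SLOT21 ends.

SLOT21 & SLOT22, SLOT22 & SLOT23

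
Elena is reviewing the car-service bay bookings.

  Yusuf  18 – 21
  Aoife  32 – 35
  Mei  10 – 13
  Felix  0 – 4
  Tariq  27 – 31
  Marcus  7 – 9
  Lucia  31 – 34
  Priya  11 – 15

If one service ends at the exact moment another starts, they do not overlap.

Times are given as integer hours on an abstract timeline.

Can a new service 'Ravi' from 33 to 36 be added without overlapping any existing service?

Felix: ends 4 at or before Ravi starts 33 → clear.
Marcus: ends 9 at or before Ravi starts 33 → clear.
Mei: ends 13 at or before Ravi starts 33 → clear.
Priya: ends 15 at or before Ravi starts 33 → clear.
Yusuf: ends 21 at or before Ravi starts 33 → clear.
Tariq: ends 31 at or before Ravi starts 33 → clear.
Lucia: starts 31 before Ravi ends 36, and ends 34 after Ravi starts 33 → overlap.
Aoife: starts 32 before Ravi ends 36, and ends 35 after Ravi starts 33 → overlap.
Ravi overlaps Lucia, Aoife.

No — it overlaps Aoife, Lucia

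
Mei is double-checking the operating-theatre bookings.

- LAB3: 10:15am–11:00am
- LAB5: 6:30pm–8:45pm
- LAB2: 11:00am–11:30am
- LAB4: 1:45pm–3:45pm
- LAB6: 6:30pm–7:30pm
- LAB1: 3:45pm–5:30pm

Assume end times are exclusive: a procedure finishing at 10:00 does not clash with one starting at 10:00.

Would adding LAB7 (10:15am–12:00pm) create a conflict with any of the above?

LAB3: starts 10:15am before LAB7 ends 12:00pm, and ends 11:00am after LAB7 starts 10:15am → overlap.
LAB2: starts 11:00am before LAB7 ends 12:00pm, and ends 11:30am after LAB7 starts 10:15am → overlap.
LAB4: starts 1:45pm at or after LAB7 ends 12:00pm → clear.
LAB1: starts 3:45pm at or after LAB7 ends 12:00pm → clear.
LAB5: starts 6:30pm at or after LAB7 ends 12:00pm → clear.
LAB6: starts 6:30pm at or after LAB7 ends 12:00pm → clear.
LAB7 overlaps LAB2, LAB3.

Yes — it overlaps LAB2, LAB3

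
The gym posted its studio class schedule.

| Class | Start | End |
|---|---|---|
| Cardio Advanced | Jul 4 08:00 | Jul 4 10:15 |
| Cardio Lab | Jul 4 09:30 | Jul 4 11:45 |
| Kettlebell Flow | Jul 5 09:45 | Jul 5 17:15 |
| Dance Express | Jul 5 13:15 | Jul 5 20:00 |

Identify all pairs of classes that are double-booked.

Two intervals overlap when each starts before the other ends.
Sorted by start: Cardio Advanced, Cardio Lab, Kettlebell Flow, Dance Express.
Cardio Lab starts before Cardio Advanced ends → Cardio Advanced and Cardio Lab overlap.
Kettlebell Flow starts after Cardio Advanced ends, so Cardio Advanced has no further overlaps.
Kettlebell Flow starts after Cardio Lab ends, so Cardio Lab has no further overlaps.
Dance Express starts before Kettlebell Flow ends → Kettlebell Flow and Dance Express overlap.

Cardio Advanced & Cardio Lab, Dance Express & Kettlebell Flow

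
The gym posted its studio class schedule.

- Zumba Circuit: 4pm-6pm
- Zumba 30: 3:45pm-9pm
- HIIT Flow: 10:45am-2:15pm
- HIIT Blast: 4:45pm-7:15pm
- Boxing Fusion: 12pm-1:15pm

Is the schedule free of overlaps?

Sorted by start: HIIT Flow, Boxing Fusion, Zumba 30, Zumba Circuit, HIIT Blast.
Boxing Fusion starts before HIIT Flow ends → HIIT Flow and Boxing Fusion overlap.
That's a conflict, so the schedule is not conflict-free.

No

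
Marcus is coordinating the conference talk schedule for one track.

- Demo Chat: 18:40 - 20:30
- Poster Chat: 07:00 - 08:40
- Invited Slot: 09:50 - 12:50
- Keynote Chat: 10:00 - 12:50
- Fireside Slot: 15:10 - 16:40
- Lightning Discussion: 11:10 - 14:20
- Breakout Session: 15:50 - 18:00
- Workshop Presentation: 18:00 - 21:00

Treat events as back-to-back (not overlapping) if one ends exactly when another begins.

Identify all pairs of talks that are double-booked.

Breakout Session & Fireside Slot, Demo Chat & Workshop Presentation, Invited Slot & Keynote Chat, Invited Slot & Lightning Discussion, Keynote Chat & Lightning Discussion

Two intervals overlap when each starts before the other ends.
Sorted by start: Poster Chat, Invited Slot, Keynote Chat, Lightning Discussion, Fireside Slot, Breakout Session, Workshop Presentation, Demo Chat.
Invited Slot starts after Poster Chat ends; Poster Chat is clear from here.
Keynote Chat starts before Invited Slot ends → Invited Slot and Keynote Chat overlap.
Lightning Discussion starts before Invited Slot ends → Invited Slot and Lightning Discussion overlap.
Fireside Slot starts after Invited Slot ends; Invited Slot is clear from here.
Lightning Discussion starts before Keynote Chat ends → Keynote Chat and Lightning Discussion overlap.
Fireside Slot starts after Keynote Chat ends; Keynote Chat is clear from here.
Fireside Slot starts after Lightning Discussion ends; Lightning Discussion is clear from here.
Breakout Session starts before Fireside Slot ends → Fireside Slot and Breakout Session overlap.
Workshop Presentation starts after Fireside Slot ends; Fireside Slot is clear from here.
Workshop Presentation starts exactly when Breakout Session ends (back-to-back, no overlap); Breakout Session is clear from here.
Demo Chat starts before Workshop Presentation ends → Workshop Presentation and Demo Chat overlap.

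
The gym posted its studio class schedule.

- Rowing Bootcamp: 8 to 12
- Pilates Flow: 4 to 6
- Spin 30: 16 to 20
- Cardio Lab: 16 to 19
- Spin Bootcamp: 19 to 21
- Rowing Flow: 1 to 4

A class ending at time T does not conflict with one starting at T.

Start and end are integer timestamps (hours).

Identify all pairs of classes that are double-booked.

Cardio Lab & Spin 30, Spin 30 & Spin Bootcamp

Sorted by start: Rowing Flow, Pilates Flow, Rowing Bootcamp, Cardio Lab, Spin 30, Spin Bootcamp.
Pilates Flow starts exactly when Rowing Flow ends (back-to-back, no overlap); Rowing Flow is clear from here.
Rowing Bootcamp starts after Pilates Flow ends; Pilates Flow is clear from here.
Cardio Lab starts after Rowing Bootcamp ends; Rowing Bootcamp is clear from here.
Spin 30 starts before Cardio Lab ends → Cardio Lab and Spin 30 overlap.
Spin Bootcamp starts exactly when Cardio Lab ends (back-to-back, no overlap).
Spin Bootcamp starts before Spin 30 ends → Spin 30 and Spin Bootcamp overlap.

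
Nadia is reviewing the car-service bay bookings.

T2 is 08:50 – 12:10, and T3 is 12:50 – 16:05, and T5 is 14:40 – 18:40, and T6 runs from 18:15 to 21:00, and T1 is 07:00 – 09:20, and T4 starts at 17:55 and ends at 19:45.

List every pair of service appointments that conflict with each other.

Sorted by start: T1, T2, T3, T5, T4, T6.
T2 starts before T1 ends → T1 and T2 overlap.
T3 starts after T1 ends, so nothing later overlaps T1 either.
T3 starts after T2 ends, so nothing later overlaps T2 either.
T5 starts before T3 ends → T3 and T5 overlap.
T4 starts after T3 ends, so nothing later overlaps T3 either.
T4 starts before T5 ends → T5 and T4 overlap.
T6 starts before T5 ends → T5 and T6 overlap.
T6 starts before T4 ends → T4 and T6 overlap.

T1 & T2, T3 & T5, T4 & T5, T4 & T6, T5 & T6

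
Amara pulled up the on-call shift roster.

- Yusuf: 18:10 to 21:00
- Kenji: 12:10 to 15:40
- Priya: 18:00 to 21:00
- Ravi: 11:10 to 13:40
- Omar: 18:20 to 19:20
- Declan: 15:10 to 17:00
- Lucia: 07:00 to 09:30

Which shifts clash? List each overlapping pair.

Sorted by start: Lucia, Ravi, Kenji, Declan, Priya, Yusuf, Omar.
Ravi starts after Lucia ends, so Lucia has no further overlaps.
Kenji starts before Ravi ends → Ravi and Kenji overlap.
Declan starts after Ravi ends, so Ravi has no further overlaps.
Declan starts before Kenji ends → Kenji and Declan overlap.
Priya starts after Kenji ends, so Kenji has no further overlaps.
Priya starts after Declan ends, so Declan has no further overlaps.
Yusuf starts before Priya ends → Priya and Yusuf overlap.
Omar starts before Priya ends → Priya and Omar overlap.
Omar starts before Yusuf ends → Yusuf and Omar overlap.

Declan & Kenji, Kenji & Ravi, Omar & Priya, Omar & Yusuf, Priya & Yusuf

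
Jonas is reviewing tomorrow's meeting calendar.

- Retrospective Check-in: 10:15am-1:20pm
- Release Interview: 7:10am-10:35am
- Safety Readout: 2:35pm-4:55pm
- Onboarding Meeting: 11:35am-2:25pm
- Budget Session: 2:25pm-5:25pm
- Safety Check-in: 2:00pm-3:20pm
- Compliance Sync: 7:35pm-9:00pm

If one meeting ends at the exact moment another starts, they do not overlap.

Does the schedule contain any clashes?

Sorted by start: Release Interview, Retrospective Check-in, Onboarding Meeting, Safety Check-in, Budget Session, Safety Readout, Compliance Sync.
Retrospective Check-in starts before Release Interview ends → Release Interview and Retrospective Check-in overlap.
That's a conflict, so the schedule is not conflict-free.

Yes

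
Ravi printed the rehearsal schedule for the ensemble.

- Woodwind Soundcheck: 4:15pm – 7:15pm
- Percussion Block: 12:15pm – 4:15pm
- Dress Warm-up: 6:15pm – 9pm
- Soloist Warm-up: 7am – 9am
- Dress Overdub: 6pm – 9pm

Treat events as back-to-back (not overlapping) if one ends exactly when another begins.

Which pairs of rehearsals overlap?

Dress Overdub & Dress Warm-up, Dress Overdub & Woodwind Soundcheck, Dress Warm-up & Woodwind Soundcheck

Sorted by start: Soloist Warm-up, Percussion Block, Woodwind Soundcheck, Dress Overdub, Dress Warm-up.
Percussion Block starts after Soloist Warm-up ends, so Soloist Warm-up has no further overlaps.
Woodwind Soundcheck starts exactly when Percussion Block ends (back-to-back, no overlap), so Percussion Block has no further overlaps.
Dress Overdub starts before Woodwind Soundcheck ends → Woodwind Soundcheck and Dress Overdub overlap.
Dress Warm-up starts before Woodwind Soundcheck ends → Woodwind Soundcheck and Dress Warm-up overlap.
Dress Warm-up starts before Dress Overdub ends → Dress Overdub and Dress Warm-up overlap.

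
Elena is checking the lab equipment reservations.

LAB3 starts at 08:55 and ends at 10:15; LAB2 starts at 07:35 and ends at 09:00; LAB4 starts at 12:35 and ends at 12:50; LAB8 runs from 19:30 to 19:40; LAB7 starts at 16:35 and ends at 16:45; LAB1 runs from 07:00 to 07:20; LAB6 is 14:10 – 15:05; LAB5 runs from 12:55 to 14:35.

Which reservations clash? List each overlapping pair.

LAB2 & LAB3, LAB5 & LAB6

Sorted by start: LAB1, LAB2, LAB3, LAB4, LAB5, LAB6, LAB7, LAB8.
LAB2 starts after LAB1 ends, so LAB1 has no further overlaps.
LAB3 starts before LAB2 ends → LAB2 and LAB3 overlap.
LAB4 starts after LAB2 ends, so LAB2 has no further overlaps.
LAB4 starts after LAB3 ends, so LAB3 has no further overlaps.
LAB5 starts after LAB4 ends, so LAB4 has no further overlaps.
LAB6 starts before LAB5 ends → LAB5 and LAB6 overlap.
LAB7 starts after LAB5 ends, so LAB5 has no further overlaps.
LAB7 starts after LAB6 ends, so LAB6 has no further overlaps.
LAB8 starts after LAB7 ends.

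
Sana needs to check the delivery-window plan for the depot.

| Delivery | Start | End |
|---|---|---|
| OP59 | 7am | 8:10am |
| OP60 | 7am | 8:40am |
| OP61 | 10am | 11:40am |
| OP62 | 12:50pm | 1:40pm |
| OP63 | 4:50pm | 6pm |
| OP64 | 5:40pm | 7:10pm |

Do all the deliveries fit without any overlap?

No

Sorted by start: OP59, OP60, OP61, OP62, OP63, OP64.
OP60 starts before OP59 ends → OP59 and OP60 overlap.
That's a conflict, so the schedule is not conflict-free.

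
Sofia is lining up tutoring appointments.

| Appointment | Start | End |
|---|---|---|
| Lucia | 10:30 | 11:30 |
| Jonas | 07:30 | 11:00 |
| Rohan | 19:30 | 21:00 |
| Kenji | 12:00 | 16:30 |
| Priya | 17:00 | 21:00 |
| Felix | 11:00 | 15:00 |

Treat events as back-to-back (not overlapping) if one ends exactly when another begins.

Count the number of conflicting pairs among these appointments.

Sorted by start: Jonas, Lucia, Felix, Kenji, Priya, Rohan.
Lucia starts before Jonas ends → Jonas and Lucia overlap.
Felix starts exactly when Jonas ends (back-to-back, no overlap), so Jonas has no further overlaps.
Felix starts before Lucia ends → Lucia and Felix overlap.
Kenji starts after Lucia ends, so Lucia has no further overlaps.
Kenji starts before Felix ends → Felix and Kenji overlap.
Priya starts after Felix ends, so Felix has no further overlaps.
Priya starts after Kenji ends, so Kenji has no further overlaps.
Rohan starts before Priya ends → Priya and Rohan overlap.
Overlapping pairs: Felix & Kenji, Felix & Lucia, Jonas & Lucia, Priya & Rohan — 4 in total.

4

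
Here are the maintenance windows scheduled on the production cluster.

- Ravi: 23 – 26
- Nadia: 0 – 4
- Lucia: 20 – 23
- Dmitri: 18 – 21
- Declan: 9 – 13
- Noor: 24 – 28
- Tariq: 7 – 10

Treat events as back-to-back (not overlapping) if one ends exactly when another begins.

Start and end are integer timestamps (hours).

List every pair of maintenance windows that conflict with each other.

Sorted by start: Nadia, Tariq, Declan, Dmitri, Lucia, Ravi, Noor.
Tariq starts after Nadia ends, so nothing later overlaps Nadia either.
Declan starts before Tariq ends → Tariq and Declan overlap.
Dmitri starts after Tariq ends, so nothing later overlaps Tariq either.
Dmitri starts after Declan ends, so nothing later overlaps Declan either.
Lucia starts before Dmitri ends → Dmitri and Lucia overlap.
Ravi starts after Dmitri ends, so nothing later overlaps Dmitri either.
Ravi starts exactly when Lucia ends (back-to-back, no overlap), so nothing later overlaps Lucia either.
Noor starts before Ravi ends → Ravi and Noor overlap.

Declan & Tariq, Dmitri & Lucia, Noor & Ravi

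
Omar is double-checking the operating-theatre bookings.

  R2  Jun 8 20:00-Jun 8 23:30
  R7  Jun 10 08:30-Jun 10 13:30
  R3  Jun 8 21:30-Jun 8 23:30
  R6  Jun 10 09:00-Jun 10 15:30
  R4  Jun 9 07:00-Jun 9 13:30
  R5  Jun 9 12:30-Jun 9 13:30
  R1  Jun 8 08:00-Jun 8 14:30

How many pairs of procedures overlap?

Sorted by start: R1, R2, R3, R4, R5, R7, R6.
R2 starts after R1 ends, so R1 has no further overlaps.
R3 starts before R2 ends → R2 and R3 overlap.
R4 starts after R2 ends, so R2 has no further overlaps.
R4 starts after R3 ends, so R3 has no further overlaps.
R5 starts before R4 ends → R4 and R5 overlap.
R7 starts after R4 ends, so R4 has no further overlaps.
R7 starts after R5 ends, so R5 has no further overlaps.
R6 starts before R7 ends → R7 and R6 overlap.
Overlapping pairs: R2 & R3, R4 & R5, R6 & R7 — 3 in total.

3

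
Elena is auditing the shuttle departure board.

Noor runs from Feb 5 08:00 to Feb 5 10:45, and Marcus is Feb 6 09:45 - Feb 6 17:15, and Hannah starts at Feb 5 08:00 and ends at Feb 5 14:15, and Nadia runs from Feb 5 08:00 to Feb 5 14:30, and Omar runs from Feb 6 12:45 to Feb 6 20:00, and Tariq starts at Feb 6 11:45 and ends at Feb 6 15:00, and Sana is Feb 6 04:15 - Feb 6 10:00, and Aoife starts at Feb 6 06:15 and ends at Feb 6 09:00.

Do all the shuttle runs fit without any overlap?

No

Check each pair: they overlap iff neither finishes before the other starts.
Sorted by start: Nadia, Hannah, Noor, Sana, Aoife, Marcus, Tariq, Omar.
Hannah starts before Nadia ends → Nadia and Hannah overlap.
That's a conflict, so the schedule is not conflict-free.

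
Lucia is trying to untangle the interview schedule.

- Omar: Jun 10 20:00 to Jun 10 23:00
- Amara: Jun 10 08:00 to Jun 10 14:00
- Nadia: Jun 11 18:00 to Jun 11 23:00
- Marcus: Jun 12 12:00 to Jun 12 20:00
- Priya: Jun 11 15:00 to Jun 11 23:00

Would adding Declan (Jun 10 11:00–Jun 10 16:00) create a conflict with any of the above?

Amara: starts Jun 10 08:00 before Declan ends Jun 10 16:00, and ends Jun 10 14:00 after Declan starts Jun 10 11:00 → overlap.
Omar: starts Jun 10 20:00 at or after Declan ends Jun 10 16:00 → clear.
Priya: starts Jun 11 15:00 at or after Declan ends Jun 10 16:00 → clear.
Nadia: starts Jun 11 18:00 at or after Declan ends Jun 10 16:00 → clear.
Marcus: starts Jun 12 12:00 at or after Declan ends Jun 10 16:00 → clear.
Declan overlaps Amara.

Yes — it overlaps Amara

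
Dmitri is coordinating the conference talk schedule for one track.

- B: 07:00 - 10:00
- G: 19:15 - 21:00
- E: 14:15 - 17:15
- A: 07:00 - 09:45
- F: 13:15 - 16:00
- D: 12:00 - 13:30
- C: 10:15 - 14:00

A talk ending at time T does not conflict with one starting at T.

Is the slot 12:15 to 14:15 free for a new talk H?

No — it overlaps C, D, F

A: ends 09:45 at or before H starts 12:15 → clear.
B: ends 10:00 at or before H starts 12:15 → clear.
C: starts 10:15 before H ends 14:15, and ends 14:00 after H starts 12:15 → overlap.
D: starts 12:00 before H ends 14:15, and ends 13:30 after H starts 12:15 → overlap.
F: starts 13:15 before H ends 14:15, and ends 16:00 after H starts 12:15 → overlap.
E: starts 14:15 at or after H ends 14:15 → clear.
G: starts 19:15 at or after H ends 14:15 → clear.
H overlaps C, D, F.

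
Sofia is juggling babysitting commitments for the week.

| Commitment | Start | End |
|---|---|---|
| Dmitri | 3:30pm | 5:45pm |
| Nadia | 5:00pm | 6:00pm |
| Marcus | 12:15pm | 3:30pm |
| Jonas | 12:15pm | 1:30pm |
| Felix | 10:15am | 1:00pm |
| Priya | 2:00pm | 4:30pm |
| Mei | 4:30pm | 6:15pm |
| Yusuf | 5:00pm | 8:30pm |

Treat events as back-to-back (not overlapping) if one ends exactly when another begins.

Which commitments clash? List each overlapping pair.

Sorted by start: Felix, Marcus, Jonas, Priya, Dmitri, Mei, Yusuf, Nadia.
Marcus starts before Felix ends → Felix and Marcus overlap.
Jonas starts before Felix ends → Felix and Jonas overlap.
Priya starts after Felix ends; Felix is clear from here.
Jonas starts before Marcus ends → Marcus and Jonas overlap.
Priya starts before Marcus ends → Marcus and Priya overlap.
Dmitri starts exactly when Marcus ends (back-to-back, no overlap); Marcus is clear from here.
Priya starts after Jonas ends; Jonas is clear from here.
Dmitri starts before Priya ends → Priya and Dmitri overlap.
Mei starts exactly when Priya ends (back-to-back, no overlap); Priya is clear from here.
Mei starts before Dmitri ends → Dmitri and Mei overlap.
Yusuf starts before Dmitri ends → Dmitri and Yusuf overlap.
Nadia starts before Dmitri ends → Dmitri and Nadia overlap.
Yusuf starts before Mei ends → Mei and Yusuf overlap.
Nadia starts before Mei ends → Mei and Nadia overlap.
Nadia starts before Yusuf ends → Yusuf and Nadia overlap.

Dmitri & Mei, Dmitri & Nadia, Dmitri & Priya, Dmitri & Yusuf, Felix & Jonas, Felix & Marcus, Jonas & Marcus, Marcus & Priya, Mei & Nadia, Mei & Yusuf, Nadia & Yusuf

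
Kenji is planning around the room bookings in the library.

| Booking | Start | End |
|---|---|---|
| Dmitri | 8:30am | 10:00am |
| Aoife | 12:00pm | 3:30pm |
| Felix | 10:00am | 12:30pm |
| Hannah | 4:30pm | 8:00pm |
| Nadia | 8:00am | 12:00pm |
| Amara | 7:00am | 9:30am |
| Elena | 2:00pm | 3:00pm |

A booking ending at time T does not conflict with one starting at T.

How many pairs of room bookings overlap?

6

Check each pair: they overlap iff neither finishes before the other starts.
Sorted by start: Amara, Nadia, Dmitri, Felix, Aoife, Elena, Hannah.
Nadia starts before Amara ends → Amara and Nadia overlap.
Dmitri starts before Amara ends → Amara and Dmitri overlap.
Felix starts after Amara ends — done with Amara.
Dmitri starts before Nadia ends → Nadia and Dmitri overlap.
Felix starts before Nadia ends → Nadia and Felix overlap.
Aoife starts exactly when Nadia ends (back-to-back, no overlap) — done with Nadia.
Felix starts exactly when Dmitri ends (back-to-back, no overlap) — done with Dmitri.
Aoife starts before Felix ends → Felix and Aoife overlap.
Elena starts after Felix ends — done with Felix.
Elena starts before Aoife ends → Aoife and Elena overlap.
Hannah starts after Aoife ends.
Hannah starts after Elena ends.
Overlapping pairs: Amara & Dmitri, Amara & Nadia, Aoife & Elena, Aoife & Felix, Dmitri & Nadia, Felix & Nadia — 6 in total.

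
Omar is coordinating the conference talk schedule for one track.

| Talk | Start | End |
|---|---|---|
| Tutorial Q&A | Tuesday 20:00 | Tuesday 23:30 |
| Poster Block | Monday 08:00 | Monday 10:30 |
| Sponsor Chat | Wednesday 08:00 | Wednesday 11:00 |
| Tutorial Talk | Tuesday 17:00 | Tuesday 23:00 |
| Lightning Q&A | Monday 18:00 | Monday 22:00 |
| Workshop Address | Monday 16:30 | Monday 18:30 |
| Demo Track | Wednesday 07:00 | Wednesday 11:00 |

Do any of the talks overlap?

Yes

Sorted by start: Poster Block, Workshop Address, Lightning Q&A, Tutorial Talk, Tutorial Q&A, Demo Track, Sponsor Chat.
Workshop Address starts after Poster Block ends — done with Poster Block.
Lightning Q&A starts before Workshop Address ends → Workshop Address and Lightning Q&A overlap.
That's a conflict, so the schedule is not conflict-free.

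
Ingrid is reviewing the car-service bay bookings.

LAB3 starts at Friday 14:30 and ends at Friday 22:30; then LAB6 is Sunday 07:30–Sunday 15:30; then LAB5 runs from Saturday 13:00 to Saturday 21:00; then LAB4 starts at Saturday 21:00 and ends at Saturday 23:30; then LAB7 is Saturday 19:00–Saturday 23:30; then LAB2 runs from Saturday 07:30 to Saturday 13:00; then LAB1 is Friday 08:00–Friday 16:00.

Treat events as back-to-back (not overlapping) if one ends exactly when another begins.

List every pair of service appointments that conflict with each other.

Sorted by start: LAB1, LAB3, LAB2, LAB5, LAB7, LAB4, LAB6.
LAB3 starts before LAB1 ends → LAB1 and LAB3 overlap.
LAB2 starts after LAB1 ends — done with LAB1.
LAB2 starts after LAB3 ends — done with LAB3.
LAB5 starts exactly when LAB2 ends (back-to-back, no overlap) — done with LAB2.
LAB7 starts before LAB5 ends → LAB5 and LAB7 overlap.
LAB4 starts exactly when LAB5 ends (back-to-back, no overlap) — done with LAB5.
LAB4 starts before LAB7 ends → LAB7 and LAB4 overlap.
LAB6 starts after LAB7 ends.
LAB6 starts after LAB4 ends.

LAB1 & LAB3, LAB4 & LAB7, LAB5 & LAB7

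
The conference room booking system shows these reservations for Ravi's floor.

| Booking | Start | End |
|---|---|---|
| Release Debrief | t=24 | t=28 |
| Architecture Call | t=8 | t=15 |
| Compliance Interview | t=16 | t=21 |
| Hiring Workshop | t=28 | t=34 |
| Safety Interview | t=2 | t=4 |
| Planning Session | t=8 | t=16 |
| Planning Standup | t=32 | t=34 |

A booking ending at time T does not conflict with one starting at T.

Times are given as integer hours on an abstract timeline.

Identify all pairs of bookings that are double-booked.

Architecture Call & Planning Session, Hiring Workshop & Planning Standup

Sorted by start: Safety Interview, Planning Session, Architecture Call, Compliance Interview, Release Debrief, Hiring Workshop, Planning Standup.
Planning Session starts after Safety Interview ends, so Safety Interview has no further overlaps.
Architecture Call starts before Planning Session ends → Planning Session and Architecture Call overlap.
Compliance Interview starts exactly when Planning Session ends (back-to-back, no overlap), so Planning Session has no further overlaps.
Compliance Interview starts after Architecture Call ends, so Architecture Call has no further overlaps.
Release Debrief starts after Compliance Interview ends, so Compliance Interview has no further overlaps.
Hiring Workshop starts exactly when Release Debrief ends (back-to-back, no overlap), so Release Debrief has no further overlaps.
Planning Standup starts before Hiring Workshop ends → Hiring Workshop and Planning Standup overlap.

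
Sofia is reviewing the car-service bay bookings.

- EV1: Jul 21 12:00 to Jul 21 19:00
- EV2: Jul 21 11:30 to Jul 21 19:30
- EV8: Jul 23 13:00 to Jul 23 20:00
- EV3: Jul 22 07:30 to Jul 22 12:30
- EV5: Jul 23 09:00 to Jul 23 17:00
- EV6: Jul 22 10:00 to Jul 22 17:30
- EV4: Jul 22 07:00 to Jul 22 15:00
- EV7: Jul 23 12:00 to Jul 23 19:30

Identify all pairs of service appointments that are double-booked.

Sorted by start: EV2, EV1, EV4, EV3, EV6, EV5, EV7, EV8.
EV1 starts before EV2 ends → EV2 and EV1 overlap.
EV4 starts after EV2 ends, so EV2 has no further overlaps.
EV4 starts after EV1 ends, so EV1 has no further overlaps.
EV3 starts before EV4 ends → EV4 and EV3 overlap.
EV6 starts before EV4 ends → EV4 and EV6 overlap.
EV5 starts after EV4 ends, so EV4 has no further overlaps.
EV6 starts before EV3 ends → EV3 and EV6 overlap.
EV5 starts after EV3 ends, so EV3 has no further overlaps.
EV5 starts after EV6 ends, so EV6 has no further overlaps.
EV7 starts before EV5 ends → EV5 and EV7 overlap.
EV8 starts before EV5 ends → EV5 and EV8 overlap.
EV8 starts before EV7 ends → EV7 and EV8 overlap.

EV1 & EV2, EV3 & EV4, EV3 & EV6, EV4 & EV6, EV5 & EV7, EV5 & EV8, EV7 & EV8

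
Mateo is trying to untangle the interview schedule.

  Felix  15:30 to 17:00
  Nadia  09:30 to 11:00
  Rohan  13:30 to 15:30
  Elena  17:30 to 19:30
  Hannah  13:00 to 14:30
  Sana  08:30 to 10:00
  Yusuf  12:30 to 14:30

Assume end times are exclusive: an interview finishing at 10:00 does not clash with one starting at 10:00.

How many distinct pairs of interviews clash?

4

Sorted by start: Sana, Nadia, Yusuf, Hannah, Rohan, Felix, Elena.
Nadia starts before Sana ends → Sana and Nadia overlap.
Yusuf starts after Sana ends — done with Sana.
Yusuf starts after Nadia ends — done with Nadia.
Hannah starts before Yusuf ends → Yusuf and Hannah overlap.
Rohan starts before Yusuf ends → Yusuf and Rohan overlap.
Felix starts after Yusuf ends — done with Yusuf.
Rohan starts before Hannah ends → Hannah and Rohan overlap.
Felix starts after Hannah ends — done with Hannah.
Felix starts exactly when Rohan ends (back-to-back, no overlap) — done with Rohan.
Elena starts after Felix ends.
Overlapping pairs: Hannah & Rohan, Hannah & Yusuf, Nadia & Sana, Rohan & Yusuf — 4 in total.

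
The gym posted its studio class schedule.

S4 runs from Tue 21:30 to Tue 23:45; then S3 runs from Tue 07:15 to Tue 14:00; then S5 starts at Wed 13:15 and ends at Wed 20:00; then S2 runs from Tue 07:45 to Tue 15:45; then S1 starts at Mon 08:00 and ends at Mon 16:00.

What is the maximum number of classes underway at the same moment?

2

Sort all start/end points and keep a running count:
Mon 08:00 start S1 → 1
Mon 16:00 end S1 → 0
Tue 07:15 start S3 → 1
Tue 07:45 start S2 → 2
Tue 14:00 end S3 → 1
Tue 15:45 end S2 → 0
Tue 21:30 start S4 → 1
Tue 23:45 end S4 → 0
Wed 13:15 start S5 → 1
Wed 20:00 end S5 → 0
Peak is 2, at Tue 07:45 (S2, S3).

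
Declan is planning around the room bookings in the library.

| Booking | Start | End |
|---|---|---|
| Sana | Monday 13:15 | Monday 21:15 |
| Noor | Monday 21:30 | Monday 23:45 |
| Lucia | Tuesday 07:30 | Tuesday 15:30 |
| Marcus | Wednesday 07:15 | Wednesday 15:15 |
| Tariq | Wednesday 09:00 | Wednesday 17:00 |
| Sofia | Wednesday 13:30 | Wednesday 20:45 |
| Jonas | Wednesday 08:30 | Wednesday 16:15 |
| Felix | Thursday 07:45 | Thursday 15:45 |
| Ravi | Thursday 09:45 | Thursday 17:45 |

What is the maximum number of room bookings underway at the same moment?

4

Walk through starts and ends in time order (an end at T is processed before a start at T):
Monday 13:15 start Sana → 1
Monday 21:15 end Sana → 0
Monday 21:30 start Noor → 1
Monday 23:45 end Noor → 0
Tuesday 07:30 start Lucia → 1
Tuesday 15:30 end Lucia → 0
Wednesday 07:15 start Marcus → 1
Wednesday 08:30 start Jonas → 2
Wednesday 09:00 start Tariq → 3
Wednesday 13:30 start Sofia → 4
Wednesday 15:15 end Marcus → 3
Wednesday 16:15 end Jonas → 2
Wednesday 17:00 end Tariq → 1
Wednesday 20:45 end Sofia → 0
Thursday 07:45 start Felix → 1
Thursday 09:45 start Ravi → 2
Thursday 15:45 end Felix → 1
Thursday 17:45 end Ravi → 0
Peak is 4, at Wednesday 13:30 (Jonas, Marcus, Sofia, Tariq).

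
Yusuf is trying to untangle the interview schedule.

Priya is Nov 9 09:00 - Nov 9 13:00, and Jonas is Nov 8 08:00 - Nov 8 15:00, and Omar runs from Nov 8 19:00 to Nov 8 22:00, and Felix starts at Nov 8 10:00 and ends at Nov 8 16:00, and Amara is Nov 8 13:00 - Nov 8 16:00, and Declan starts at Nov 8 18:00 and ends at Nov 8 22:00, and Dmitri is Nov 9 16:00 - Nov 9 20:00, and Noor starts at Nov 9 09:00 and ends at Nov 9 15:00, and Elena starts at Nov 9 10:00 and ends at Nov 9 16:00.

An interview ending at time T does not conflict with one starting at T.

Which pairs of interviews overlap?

Amara & Felix, Amara & Jonas, Declan & Omar, Elena & Noor, Elena & Priya, Felix & Jonas, Noor & Priya

Check each pair: they overlap iff neither finishes before the other starts.
Sorted by start: Jonas, Felix, Amara, Declan, Omar, Noor, Priya, Elena, Dmitri.
Felix starts before Jonas ends → Jonas and Felix overlap.
Amara starts before Jonas ends → Jonas and Amara overlap.
Declan starts after Jonas ends; Jonas is clear from here.
Amara starts before Felix ends → Felix and Amara overlap.
Declan starts after Felix ends; Felix is clear from here.
Declan starts after Amara ends; Amara is clear from here.
Omar starts before Declan ends → Declan and Omar overlap.
Noor starts after Declan ends; Declan is clear from here.
Noor starts after Omar ends; Omar is clear from here.
Priya starts before Noor ends → Noor and Priya overlap.
Elena starts before Noor ends → Noor and Elena overlap.
Dmitri starts after Noor ends.
Elena starts before Priya ends → Priya and Elena overlap.
Dmitri starts after Priya ends.
Dmitri starts exactly when Elena ends (back-to-back, no overlap).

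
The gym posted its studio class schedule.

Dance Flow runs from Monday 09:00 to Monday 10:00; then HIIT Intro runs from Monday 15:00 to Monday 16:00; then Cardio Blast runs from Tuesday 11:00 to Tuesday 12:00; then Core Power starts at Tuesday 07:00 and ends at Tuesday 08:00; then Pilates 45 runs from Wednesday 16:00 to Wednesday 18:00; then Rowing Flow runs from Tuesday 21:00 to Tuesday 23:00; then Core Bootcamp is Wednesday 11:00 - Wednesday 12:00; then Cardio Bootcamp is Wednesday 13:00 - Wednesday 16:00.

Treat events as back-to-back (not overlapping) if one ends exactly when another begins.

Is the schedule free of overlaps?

Sorted by start: Dance Flow, HIIT Intro, Core Power, Cardio Blast, Rowing Flow, Core Bootcamp, Cardio Bootcamp, Pilates 45.
HIIT Intro starts after Dance Flow ends; Dance Flow is clear from here.
Core Power starts after HIIT Intro ends; HIIT Intro is clear from here.
Cardio Blast starts after Core Power ends; Core Power is clear from here.
Rowing Flow starts after Cardio Blast ends; Cardio Blast is clear from here.
Core Bootcamp starts after Rowing Flow ends; Rowing Flow is clear from here.
Cardio Bootcamp starts after Core Bootcamp ends; Core Bootcamp is clear from here.
Pilates 45 starts exactly when Cardio Bootcamp ends (back-to-back, no overlap).
Every pair is clear; the schedule has no overlaps.

Yes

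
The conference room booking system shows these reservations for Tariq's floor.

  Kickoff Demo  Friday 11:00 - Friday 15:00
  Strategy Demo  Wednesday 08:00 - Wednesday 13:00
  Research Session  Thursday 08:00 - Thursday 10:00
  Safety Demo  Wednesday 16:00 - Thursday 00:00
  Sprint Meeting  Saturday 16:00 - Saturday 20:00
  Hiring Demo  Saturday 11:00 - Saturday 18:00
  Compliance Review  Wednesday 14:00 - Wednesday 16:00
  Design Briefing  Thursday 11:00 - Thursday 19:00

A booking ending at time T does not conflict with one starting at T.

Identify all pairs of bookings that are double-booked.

Sorted by start: Strategy Demo, Compliance Review, Safety Demo, Research Session, Design Briefing, Kickoff Demo, Hiring Demo, Sprint Meeting.
Compliance Review starts after Strategy Demo ends, so Strategy Demo has no further overlaps.
Safety Demo starts exactly when Compliance Review ends (back-to-back, no overlap), so Compliance Review has no further overlaps.
Research Session starts after Safety Demo ends, so Safety Demo has no further overlaps.
Design Briefing starts after Research Session ends, so Research Session has no further overlaps.
Kickoff Demo starts after Design Briefing ends, so Design Briefing has no further overlaps.
Hiring Demo starts after Kickoff Demo ends, so Kickoff Demo has no further overlaps.
Sprint Meeting starts before Hiring Demo ends → Hiring Demo and Sprint Meeting overlap.

Hiring Demo & Sprint Meeting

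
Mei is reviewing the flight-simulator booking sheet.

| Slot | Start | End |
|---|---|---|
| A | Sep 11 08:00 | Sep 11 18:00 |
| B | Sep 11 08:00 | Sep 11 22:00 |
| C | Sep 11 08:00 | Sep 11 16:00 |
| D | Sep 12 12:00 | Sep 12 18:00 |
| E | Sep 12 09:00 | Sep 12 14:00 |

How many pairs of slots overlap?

4

Two intervals overlap when each starts before the other ends.
Sorted by start: A, B, C, E, D.
B starts before A ends → A and B overlap.
C starts before A ends → A and C overlap.
E starts after A ends — done with A.
C starts before B ends → B and C overlap.
E starts after B ends — done with B.
E starts after C ends — done with C.
D starts before E ends → E and D overlap.
Overlapping pairs: A & B, A & C, B & C, D & E — 4 in total.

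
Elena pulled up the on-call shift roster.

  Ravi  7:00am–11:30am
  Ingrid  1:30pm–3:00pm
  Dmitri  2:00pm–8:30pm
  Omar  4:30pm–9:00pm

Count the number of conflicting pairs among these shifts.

2

Sorted by start: Ravi, Ingrid, Dmitri, Omar.
Ingrid starts after Ravi ends, so Ravi has no further overlaps.
Dmitri starts before Ingrid ends → Ingrid and Dmitri overlap.
Omar starts after Ingrid ends.
Omar starts before Dmitri ends → Dmitri and Omar overlap.
Overlapping pairs: Dmitri & Ingrid, Dmitri & Omar — 2 in total.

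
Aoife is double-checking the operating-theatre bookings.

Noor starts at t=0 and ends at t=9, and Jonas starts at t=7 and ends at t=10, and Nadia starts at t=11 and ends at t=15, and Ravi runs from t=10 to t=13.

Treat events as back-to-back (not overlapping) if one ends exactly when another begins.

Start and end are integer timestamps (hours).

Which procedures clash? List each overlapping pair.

Two intervals overlap when each starts before the other ends.
Sorted by start: Noor, Jonas, Ravi, Nadia.
Jonas starts before Noor ends → Noor and Jonas overlap.
Ravi starts after Noor ends, so nothing later overlaps Noor either.
Ravi starts exactly when Jonas ends (back-to-back, no overlap), so nothing later overlaps Jonas either.
Nadia starts before Ravi ends → Ravi and Nadia overlap.

Jonas & Noor, Nadia & Ravi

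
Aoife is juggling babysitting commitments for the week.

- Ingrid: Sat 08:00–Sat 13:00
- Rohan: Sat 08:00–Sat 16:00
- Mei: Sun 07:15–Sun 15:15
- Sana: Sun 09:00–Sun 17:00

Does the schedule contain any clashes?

Yes

Sorted by start: Ingrid, Rohan, Mei, Sana.
Rohan starts before Ingrid ends → Ingrid and Rohan overlap.
That's a conflict, so the schedule is not conflict-free.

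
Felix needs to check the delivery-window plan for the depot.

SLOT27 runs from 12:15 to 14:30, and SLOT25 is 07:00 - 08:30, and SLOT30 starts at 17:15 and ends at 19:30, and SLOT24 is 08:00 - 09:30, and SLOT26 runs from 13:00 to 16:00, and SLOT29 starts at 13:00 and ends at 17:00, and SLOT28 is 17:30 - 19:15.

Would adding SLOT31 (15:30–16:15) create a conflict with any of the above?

Yes — it overlaps SLOT26, SLOT29

SLOT25: ends 08:30 at or before SLOT31 starts 15:30 → clear.
SLOT24: ends 09:30 at or before SLOT31 starts 15:30 → clear.
SLOT27: ends 14:30 at or before SLOT31 starts 15:30 → clear.
SLOT26: starts 13:00 before SLOT31 ends 16:15, and ends 16:00 after SLOT31 starts 15:30 → overlap.
SLOT29: starts 13:00 before SLOT31 ends 16:15, and ends 17:00 after SLOT31 starts 15:30 → overlap.
SLOT30: starts 17:15 at or after SLOT31 ends 16:15 → clear.
SLOT28: starts 17:30 at or after SLOT31 ends 16:15 → clear.
SLOT31 overlaps SLOT26, SLOT29.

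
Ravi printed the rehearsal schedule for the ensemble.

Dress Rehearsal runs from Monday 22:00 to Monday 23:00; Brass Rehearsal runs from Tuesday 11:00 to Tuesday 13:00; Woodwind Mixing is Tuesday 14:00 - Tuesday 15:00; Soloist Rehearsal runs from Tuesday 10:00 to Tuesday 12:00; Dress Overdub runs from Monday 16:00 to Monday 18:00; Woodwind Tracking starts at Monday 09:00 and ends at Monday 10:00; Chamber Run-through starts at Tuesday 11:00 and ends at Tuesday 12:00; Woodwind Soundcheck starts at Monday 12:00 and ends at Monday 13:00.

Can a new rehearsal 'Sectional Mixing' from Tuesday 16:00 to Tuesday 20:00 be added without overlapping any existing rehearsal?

Yes — the slot is free

Woodwind Tracking: ends Monday 10:00 at or before Sectional Mixing starts Tuesday 16:00 → clear.
Woodwind Soundcheck: ends Monday 13:00 at or before Sectional Mixing starts Tuesday 16:00 → clear.
Dress Overdub: ends Monday 18:00 at or before Sectional Mixing starts Tuesday 16:00 → clear.
Dress Rehearsal: ends Monday 23:00 at or before Sectional Mixing starts Tuesday 16:00 → clear.
Soloist Rehearsal: ends Tuesday 12:00 at or before Sectional Mixing starts Tuesday 16:00 → clear.
Chamber Run-through: ends Tuesday 12:00 at or before Sectional Mixing starts Tuesday 16:00 → clear.
Brass Rehearsal: ends Tuesday 13:00 at or before Sectional Mixing starts Tuesday 16:00 → clear.
Woodwind Mixing: ends Tuesday 15:00 at or before Sectional Mixing starts Tuesday 16:00 → clear.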